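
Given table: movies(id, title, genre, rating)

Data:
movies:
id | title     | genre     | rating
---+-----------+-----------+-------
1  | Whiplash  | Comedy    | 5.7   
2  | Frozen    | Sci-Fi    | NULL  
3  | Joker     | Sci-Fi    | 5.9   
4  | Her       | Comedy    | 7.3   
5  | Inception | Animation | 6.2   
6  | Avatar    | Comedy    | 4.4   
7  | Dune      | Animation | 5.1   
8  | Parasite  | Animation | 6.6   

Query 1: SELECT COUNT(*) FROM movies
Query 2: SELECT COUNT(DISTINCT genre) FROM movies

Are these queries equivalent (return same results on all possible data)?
No, not equivalent

Query 1 returns: [(8,)]
Query 2 returns: [(3,)]

Reason: COUNT(*) counts rows, COUNT(DISTINCT genre) counts unique genres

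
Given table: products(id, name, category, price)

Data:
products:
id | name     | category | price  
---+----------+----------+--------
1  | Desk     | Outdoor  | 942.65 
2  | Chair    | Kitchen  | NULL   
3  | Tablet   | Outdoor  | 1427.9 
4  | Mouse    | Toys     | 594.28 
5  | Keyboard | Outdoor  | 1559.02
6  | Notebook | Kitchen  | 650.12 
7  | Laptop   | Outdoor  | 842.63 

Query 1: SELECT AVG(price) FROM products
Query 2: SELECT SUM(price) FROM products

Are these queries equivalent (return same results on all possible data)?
No, not equivalent

Query 1 returns: [(1002.7666666666668,)]
Query 2 returns: [(6016.6,)]

Reason: AVG vs SUM give different aggregate values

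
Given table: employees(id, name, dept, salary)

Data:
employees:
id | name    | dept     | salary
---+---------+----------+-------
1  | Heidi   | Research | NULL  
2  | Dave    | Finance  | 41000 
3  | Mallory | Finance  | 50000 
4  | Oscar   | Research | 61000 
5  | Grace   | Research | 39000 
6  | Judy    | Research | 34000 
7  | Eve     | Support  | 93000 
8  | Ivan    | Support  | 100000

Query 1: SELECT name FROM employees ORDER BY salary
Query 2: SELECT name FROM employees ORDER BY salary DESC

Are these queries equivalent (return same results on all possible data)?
No, not equivalent

Query 1 returns: [('Heidi',), ('Judy',), ('Grace',), ('Dave',), ('Mallory',), ('Oscar',), ('Eve',), ('Ivan',)]
Query 2 returns: [('Ivan',), ('Eve',), ('Oscar',), ('Mallory',), ('Dave',), ('Grace',), ('Judy',), ('Heidi',)]

Reason: ASC vs DESC gives opposite ordering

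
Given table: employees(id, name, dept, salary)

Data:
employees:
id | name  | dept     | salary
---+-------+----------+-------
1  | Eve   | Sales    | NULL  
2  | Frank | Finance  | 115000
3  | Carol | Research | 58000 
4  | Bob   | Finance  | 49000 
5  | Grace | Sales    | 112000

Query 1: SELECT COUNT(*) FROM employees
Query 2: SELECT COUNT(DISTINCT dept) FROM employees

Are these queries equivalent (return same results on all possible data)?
No, not equivalent

Query 1 returns: [(5,)]
Query 2 returns: [(3,)]

Reason: COUNT(*) counts rows, COUNT(DISTINCT dept) counts unique depts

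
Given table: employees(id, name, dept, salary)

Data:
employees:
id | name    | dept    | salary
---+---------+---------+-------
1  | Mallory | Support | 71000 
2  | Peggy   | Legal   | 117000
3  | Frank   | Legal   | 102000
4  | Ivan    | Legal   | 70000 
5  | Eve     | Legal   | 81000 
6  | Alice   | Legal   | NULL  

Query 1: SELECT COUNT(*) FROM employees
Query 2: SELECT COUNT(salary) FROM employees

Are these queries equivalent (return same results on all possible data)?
No, not equivalent

Query 1 returns: [(6,)]
Query 2 returns: [(5,)]

Reason: COUNT(*) includes NULLs, COUNT(column) excludes them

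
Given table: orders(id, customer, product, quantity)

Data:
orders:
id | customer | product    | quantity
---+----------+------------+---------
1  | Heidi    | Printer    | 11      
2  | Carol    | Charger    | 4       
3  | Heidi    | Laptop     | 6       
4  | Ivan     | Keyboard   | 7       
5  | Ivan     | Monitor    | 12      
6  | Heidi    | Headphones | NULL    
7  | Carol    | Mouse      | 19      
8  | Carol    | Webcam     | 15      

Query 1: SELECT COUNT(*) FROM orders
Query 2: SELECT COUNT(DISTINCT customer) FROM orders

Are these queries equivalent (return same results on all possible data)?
No, not equivalent

Query 1 returns: [(8,)]
Query 2 returns: [(3,)]

Reason: COUNT(*) counts rows, COUNT(DISTINCT customer) counts unique customers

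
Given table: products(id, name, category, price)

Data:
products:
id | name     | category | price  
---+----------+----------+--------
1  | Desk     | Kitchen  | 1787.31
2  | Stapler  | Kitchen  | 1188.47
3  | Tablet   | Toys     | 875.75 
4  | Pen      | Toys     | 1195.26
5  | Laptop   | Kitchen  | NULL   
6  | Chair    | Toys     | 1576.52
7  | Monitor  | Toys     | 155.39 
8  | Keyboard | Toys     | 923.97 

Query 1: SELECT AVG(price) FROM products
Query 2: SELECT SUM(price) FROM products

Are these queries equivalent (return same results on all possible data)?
No, not equivalent

Query 1 returns: [(1100.3814285714286,)]
Query 2 returns: [(7702.67,)]

Reason: AVG vs SUM give different aggregate values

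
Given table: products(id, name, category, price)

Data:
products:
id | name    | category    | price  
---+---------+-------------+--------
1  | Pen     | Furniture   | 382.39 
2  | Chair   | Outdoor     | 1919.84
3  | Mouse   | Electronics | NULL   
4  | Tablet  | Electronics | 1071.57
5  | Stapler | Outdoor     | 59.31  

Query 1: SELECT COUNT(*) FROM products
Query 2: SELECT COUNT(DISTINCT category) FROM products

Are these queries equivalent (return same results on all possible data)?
No, not equivalent

Query 1 returns: [(5,)]
Query 2 returns: [(3,)]

Reason: COUNT(*) counts rows, COUNT(DISTINCT category) counts unique categorys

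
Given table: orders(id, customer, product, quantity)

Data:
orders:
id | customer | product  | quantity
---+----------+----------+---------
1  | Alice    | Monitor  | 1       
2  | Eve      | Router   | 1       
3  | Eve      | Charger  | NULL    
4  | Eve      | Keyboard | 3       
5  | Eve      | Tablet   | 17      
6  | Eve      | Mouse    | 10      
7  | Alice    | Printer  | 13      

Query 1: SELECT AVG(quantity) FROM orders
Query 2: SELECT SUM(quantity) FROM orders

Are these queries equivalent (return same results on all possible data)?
No, not equivalent

Query 1 returns: [(7.5,)]
Query 2 returns: [(45,)]

Reason: AVG vs SUM give different aggregate values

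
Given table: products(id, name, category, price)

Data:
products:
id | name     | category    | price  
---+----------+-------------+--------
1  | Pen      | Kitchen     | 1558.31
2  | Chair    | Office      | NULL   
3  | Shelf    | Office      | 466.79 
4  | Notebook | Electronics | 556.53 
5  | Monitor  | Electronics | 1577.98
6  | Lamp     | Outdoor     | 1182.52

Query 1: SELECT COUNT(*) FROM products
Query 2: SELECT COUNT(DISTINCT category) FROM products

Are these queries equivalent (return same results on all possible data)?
No, not equivalent

Query 1 returns: [(6,)]
Query 2 returns: [(4,)]

Reason: COUNT(*) counts rows, COUNT(DISTINCT category) counts unique categorys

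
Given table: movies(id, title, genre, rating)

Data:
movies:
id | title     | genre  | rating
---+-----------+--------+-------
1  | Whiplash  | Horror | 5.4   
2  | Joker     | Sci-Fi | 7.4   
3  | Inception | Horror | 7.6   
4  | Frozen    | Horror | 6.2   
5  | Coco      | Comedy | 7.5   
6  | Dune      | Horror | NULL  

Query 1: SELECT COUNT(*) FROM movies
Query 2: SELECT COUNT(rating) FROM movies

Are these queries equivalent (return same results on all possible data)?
No, not equivalent

Query 1 returns: [(6,)]
Query 2 returns: [(5,)]

Reason: COUNT(*) includes NULLs, COUNT(column) excludes them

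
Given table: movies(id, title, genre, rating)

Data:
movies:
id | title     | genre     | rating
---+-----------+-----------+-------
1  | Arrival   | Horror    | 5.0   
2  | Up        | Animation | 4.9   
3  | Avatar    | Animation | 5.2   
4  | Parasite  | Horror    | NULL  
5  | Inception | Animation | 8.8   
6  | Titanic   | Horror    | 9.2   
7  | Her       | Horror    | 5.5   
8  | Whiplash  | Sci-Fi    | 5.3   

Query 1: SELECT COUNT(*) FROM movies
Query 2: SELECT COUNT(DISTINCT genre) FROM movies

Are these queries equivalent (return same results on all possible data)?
No, not equivalent

Query 1 returns: [(8,)]
Query 2 returns: [(3,)]

Reason: COUNT(*) counts rows, COUNT(DISTINCT genre) counts unique genres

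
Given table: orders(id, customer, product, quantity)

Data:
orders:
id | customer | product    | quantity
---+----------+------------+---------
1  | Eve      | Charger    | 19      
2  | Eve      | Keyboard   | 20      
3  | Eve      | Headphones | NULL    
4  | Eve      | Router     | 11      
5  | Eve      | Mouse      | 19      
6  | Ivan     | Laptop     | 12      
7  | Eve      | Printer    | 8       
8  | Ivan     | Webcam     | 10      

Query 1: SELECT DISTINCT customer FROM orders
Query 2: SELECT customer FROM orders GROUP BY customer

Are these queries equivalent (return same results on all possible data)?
Yes, equivalent

Both queries return: [('Eve',), ('Ivan',)]

Reason: Both get unique customers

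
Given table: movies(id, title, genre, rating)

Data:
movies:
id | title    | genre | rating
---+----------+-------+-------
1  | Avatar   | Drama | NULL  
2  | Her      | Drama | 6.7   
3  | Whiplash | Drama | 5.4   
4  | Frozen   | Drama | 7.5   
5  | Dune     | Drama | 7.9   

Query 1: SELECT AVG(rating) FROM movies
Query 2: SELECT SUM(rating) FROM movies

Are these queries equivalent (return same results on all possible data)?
No, not equivalent

Query 1 returns: [(6.875,)]
Query 2 returns: [(27.5,)]

Reason: AVG vs SUM give different aggregate values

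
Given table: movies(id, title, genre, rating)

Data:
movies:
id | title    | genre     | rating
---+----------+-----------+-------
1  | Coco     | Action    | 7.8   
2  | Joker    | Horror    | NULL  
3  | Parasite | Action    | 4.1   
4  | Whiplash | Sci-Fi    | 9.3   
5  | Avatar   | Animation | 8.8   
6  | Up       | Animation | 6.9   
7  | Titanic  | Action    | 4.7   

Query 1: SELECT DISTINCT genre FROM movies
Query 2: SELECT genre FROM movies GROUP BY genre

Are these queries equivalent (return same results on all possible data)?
Yes, equivalent

Both queries return: [('Action',), ('Animation',), ('Horror',), ('Sci-Fi',)]

Reason: Both get unique genres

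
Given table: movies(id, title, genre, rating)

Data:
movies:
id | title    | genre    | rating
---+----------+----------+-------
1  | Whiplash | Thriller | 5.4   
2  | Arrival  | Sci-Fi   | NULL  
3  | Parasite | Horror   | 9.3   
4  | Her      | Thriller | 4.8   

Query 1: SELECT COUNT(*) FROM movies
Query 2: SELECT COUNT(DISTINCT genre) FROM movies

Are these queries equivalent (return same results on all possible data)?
No, not equivalent

Query 1 returns: [(4,)]
Query 2 returns: [(3,)]

Reason: COUNT(*) counts rows, COUNT(DISTINCT genre) counts unique genres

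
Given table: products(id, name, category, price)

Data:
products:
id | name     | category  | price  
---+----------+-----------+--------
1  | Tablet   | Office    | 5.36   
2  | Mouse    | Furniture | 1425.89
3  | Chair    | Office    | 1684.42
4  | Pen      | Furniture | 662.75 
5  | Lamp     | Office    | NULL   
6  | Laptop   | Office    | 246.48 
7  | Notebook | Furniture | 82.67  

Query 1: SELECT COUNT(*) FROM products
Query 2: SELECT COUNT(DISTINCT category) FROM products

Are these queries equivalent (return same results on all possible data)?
No, not equivalent

Query 1 returns: [(7,)]
Query 2 returns: [(2,)]

Reason: COUNT(*) counts rows, COUNT(DISTINCT category) counts unique categorys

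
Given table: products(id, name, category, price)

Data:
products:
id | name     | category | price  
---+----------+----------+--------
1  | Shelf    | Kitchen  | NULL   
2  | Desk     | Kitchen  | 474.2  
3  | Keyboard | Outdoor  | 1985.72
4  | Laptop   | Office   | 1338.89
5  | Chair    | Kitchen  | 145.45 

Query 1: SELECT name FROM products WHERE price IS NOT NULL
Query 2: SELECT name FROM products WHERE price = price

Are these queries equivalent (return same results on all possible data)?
Yes, equivalent

Both queries return: [('Chair',), ('Desk',), ('Keyboard',), ('Laptop',)]

Reason: IS NOT NULL vs self-equality (both exclude NULLs)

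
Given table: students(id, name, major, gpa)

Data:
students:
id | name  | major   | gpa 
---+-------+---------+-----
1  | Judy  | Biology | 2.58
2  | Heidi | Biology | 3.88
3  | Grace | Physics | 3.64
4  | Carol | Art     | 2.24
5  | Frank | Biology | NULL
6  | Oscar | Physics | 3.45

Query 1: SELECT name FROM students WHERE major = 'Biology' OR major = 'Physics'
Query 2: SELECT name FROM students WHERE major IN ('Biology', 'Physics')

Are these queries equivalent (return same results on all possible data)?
Yes, equivalent

Both queries return: [('Frank',), ('Grace',), ('Heidi',), ('Judy',), ('Oscar',)]

Reason: OR vs IN are equivalent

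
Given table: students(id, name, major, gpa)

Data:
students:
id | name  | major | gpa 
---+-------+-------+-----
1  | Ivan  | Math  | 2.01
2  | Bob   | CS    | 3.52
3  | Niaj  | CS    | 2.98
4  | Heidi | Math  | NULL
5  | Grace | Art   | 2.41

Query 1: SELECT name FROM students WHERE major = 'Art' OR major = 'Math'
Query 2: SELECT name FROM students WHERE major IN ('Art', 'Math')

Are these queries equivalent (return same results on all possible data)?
Yes, equivalent

Both queries return: [('Grace',), ('Heidi',), ('Ivan',)]

Reason: OR vs IN are equivalent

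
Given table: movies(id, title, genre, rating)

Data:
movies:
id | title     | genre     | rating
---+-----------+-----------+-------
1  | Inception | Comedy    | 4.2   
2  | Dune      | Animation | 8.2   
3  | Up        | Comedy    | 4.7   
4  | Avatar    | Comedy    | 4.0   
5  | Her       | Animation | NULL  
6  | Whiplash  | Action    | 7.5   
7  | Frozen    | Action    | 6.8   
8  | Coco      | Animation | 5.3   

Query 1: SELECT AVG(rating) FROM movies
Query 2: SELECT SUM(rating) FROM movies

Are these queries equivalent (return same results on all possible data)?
No, not equivalent

Query 1 returns: [(5.814285714285715,)]
Query 2 returns: [(40.7,)]

Reason: AVG vs SUM give different aggregate values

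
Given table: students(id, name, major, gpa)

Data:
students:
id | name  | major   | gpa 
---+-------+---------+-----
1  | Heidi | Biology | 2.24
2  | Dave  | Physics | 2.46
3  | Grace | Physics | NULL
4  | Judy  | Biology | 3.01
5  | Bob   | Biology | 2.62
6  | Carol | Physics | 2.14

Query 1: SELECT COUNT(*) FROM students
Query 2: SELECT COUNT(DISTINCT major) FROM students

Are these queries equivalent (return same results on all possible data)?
No, not equivalent

Query 1 returns: [(6,)]
Query 2 returns: [(2,)]

Reason: COUNT(*) counts rows, COUNT(DISTINCT major) counts unique majors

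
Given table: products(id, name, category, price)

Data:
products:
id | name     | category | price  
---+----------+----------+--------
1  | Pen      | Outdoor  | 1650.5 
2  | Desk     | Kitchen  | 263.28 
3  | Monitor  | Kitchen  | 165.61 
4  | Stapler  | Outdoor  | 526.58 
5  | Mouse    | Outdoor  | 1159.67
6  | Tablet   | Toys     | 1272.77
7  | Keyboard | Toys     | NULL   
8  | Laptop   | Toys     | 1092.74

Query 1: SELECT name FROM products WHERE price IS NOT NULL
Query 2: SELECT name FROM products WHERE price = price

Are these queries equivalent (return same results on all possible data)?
Yes, equivalent

Both queries return: [('Desk',), ('Laptop',), ('Monitor',), ('Mouse',), ('Pen',), ('Stapler',), ('Tablet',)]

Reason: IS NOT NULL vs self-equality (both exclude NULLs)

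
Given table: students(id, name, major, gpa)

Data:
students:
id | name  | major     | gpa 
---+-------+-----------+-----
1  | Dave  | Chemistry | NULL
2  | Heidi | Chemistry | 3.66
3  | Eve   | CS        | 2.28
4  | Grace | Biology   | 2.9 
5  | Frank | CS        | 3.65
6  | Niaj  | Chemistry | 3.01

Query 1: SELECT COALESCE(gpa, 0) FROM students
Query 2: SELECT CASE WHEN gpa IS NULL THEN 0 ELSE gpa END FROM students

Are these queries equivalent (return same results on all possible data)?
Yes, equivalent

Both queries return: [(0,), (2.28,), (2.9,), (3.01,), (3.65,), (3.66,)]

Reason: COALESCE vs CASE for NULL handling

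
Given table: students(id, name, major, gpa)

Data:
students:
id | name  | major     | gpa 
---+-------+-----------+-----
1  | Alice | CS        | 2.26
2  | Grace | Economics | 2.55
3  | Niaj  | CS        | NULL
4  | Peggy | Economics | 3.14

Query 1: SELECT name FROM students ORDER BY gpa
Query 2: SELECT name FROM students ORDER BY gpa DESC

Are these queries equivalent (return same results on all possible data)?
No, not equivalent

Query 1 returns: [('Niaj',), ('Alice',), ('Grace',), ('Peggy',)]
Query 2 returns: [('Peggy',), ('Grace',), ('Alice',), ('Niaj',)]

Reason: ASC vs DESC gives opposite ordering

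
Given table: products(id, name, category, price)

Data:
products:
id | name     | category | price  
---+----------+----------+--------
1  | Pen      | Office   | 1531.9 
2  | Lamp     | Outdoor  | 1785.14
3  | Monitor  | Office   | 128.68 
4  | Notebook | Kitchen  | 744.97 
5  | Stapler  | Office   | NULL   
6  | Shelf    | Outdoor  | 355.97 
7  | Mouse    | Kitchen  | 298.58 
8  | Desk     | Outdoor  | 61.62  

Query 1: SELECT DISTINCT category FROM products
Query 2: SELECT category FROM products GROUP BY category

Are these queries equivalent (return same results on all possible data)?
Yes, equivalent

Both queries return: [('Kitchen',), ('Office',), ('Outdoor',)]

Reason: Both get unique categorys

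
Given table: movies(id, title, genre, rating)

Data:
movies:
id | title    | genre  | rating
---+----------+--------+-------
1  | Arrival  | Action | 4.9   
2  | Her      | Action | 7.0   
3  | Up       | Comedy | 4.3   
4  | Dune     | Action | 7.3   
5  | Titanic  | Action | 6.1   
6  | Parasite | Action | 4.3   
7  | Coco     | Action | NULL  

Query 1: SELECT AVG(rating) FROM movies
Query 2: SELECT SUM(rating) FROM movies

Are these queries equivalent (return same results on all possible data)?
No, not equivalent

Query 1 returns: [(5.6499999999999995,)]
Query 2 returns: [(33.9,)]

Reason: AVG vs SUM give different aggregate values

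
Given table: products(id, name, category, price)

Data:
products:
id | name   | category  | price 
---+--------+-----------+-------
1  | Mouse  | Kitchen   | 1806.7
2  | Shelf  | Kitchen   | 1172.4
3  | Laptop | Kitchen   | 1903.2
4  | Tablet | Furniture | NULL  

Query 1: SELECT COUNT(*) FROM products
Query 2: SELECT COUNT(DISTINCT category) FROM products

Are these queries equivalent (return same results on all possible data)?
No, not equivalent

Query 1 returns: [(4,)]
Query 2 returns: [(2,)]

Reason: COUNT(*) counts rows, COUNT(DISTINCT category) counts unique categorys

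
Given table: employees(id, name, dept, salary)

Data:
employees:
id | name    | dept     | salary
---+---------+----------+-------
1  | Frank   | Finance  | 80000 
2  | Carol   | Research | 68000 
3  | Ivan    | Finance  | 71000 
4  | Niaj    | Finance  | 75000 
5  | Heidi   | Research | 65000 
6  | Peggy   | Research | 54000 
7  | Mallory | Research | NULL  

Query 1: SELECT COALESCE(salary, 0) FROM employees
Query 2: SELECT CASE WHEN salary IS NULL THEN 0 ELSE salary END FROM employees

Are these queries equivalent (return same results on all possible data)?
Yes, equivalent

Both queries return: [(0,), (54000,), (65000,), (68000,), (71000,), (75000,), (80000,)]

Reason: COALESCE vs CASE for NULL handling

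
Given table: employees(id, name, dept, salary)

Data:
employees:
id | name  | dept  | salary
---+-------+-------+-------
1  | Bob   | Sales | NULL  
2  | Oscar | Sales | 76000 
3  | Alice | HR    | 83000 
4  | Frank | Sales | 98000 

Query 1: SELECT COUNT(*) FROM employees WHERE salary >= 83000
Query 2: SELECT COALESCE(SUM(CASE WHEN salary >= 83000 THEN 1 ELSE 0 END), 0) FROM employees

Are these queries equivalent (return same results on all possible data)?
Yes, equivalent

Both queries return: [(2,)]

Reason: COUNT with WHERE vs conditional SUM (COALESCE handles empty-table NULL)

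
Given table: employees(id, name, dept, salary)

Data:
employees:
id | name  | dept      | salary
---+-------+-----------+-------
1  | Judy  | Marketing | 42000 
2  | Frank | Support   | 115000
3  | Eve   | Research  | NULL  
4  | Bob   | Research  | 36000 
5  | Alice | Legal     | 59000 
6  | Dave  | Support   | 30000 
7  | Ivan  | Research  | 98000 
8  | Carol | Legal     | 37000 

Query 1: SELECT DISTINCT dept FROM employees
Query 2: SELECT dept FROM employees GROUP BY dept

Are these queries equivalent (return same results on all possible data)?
Yes, equivalent

Both queries return: [('Legal',), ('Marketing',), ('Research',), ('Support',)]

Reason: Both get unique depts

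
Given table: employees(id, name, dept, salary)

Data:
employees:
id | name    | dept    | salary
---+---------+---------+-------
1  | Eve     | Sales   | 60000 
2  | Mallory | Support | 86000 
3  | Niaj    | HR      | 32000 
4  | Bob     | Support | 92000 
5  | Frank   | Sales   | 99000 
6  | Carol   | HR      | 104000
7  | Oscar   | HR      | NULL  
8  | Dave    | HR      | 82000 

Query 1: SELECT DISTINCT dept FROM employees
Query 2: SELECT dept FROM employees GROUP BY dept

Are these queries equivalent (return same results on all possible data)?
Yes, equivalent

Both queries return: [('HR',), ('Sales',), ('Support',)]

Reason: Both get unique depts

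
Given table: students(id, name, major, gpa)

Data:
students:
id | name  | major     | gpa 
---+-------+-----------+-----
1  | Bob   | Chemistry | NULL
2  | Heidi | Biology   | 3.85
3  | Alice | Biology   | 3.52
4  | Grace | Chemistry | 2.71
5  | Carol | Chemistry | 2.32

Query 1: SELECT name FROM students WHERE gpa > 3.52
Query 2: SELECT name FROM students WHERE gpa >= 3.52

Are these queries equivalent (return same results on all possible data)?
No, not equivalent

Query 1 returns: [('Heidi',)]
Query 2 returns: [('Heidi',), ('Alice',)]

Reason: > vs >= gives different results when gpa = 3.52 exists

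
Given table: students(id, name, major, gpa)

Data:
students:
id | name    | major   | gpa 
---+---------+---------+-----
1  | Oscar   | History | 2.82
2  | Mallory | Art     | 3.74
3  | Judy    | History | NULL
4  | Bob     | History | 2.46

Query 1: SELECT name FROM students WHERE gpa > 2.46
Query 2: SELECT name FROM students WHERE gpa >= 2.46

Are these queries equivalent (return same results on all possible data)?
No, not equivalent

Query 1 returns: [('Oscar',), ('Mallory',)]
Query 2 returns: [('Oscar',), ('Mallory',), ('Bob',)]

Reason: > vs >= gives different results when gpa = 2.46 exists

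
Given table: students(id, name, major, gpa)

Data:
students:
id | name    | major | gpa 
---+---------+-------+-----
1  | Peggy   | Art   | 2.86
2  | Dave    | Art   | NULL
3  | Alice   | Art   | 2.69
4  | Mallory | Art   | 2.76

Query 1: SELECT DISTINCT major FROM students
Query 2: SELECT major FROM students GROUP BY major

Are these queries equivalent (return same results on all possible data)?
Yes, equivalent

Both queries return: [('Art',)]

Reason: Both get unique majors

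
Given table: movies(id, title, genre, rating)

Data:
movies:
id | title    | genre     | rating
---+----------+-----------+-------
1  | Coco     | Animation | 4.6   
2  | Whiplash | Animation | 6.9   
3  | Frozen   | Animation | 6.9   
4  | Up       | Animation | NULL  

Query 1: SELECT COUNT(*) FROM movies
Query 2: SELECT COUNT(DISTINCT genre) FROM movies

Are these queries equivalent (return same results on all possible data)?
No, not equivalent

Query 1 returns: [(4,)]
Query 2 returns: [(1,)]

Reason: COUNT(*) counts rows, COUNT(DISTINCT genre) counts unique genres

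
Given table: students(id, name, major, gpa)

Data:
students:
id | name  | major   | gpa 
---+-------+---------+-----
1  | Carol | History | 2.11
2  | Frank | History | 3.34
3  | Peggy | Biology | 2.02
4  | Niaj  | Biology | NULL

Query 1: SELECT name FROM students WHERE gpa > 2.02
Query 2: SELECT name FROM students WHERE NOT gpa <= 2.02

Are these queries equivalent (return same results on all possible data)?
Yes, equivalent

Both queries return: [('Carol',), ('Frank',)]

Reason: Both filter gpa > 2.02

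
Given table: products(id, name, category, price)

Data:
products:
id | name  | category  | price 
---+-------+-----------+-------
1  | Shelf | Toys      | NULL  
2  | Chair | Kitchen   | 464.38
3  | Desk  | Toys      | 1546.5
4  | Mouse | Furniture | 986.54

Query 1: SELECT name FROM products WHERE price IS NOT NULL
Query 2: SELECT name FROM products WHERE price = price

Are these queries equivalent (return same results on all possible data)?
Yes, equivalent

Both queries return: [('Chair',), ('Desk',), ('Mouse',)]

Reason: IS NOT NULL vs self-equality (both exclude NULLs)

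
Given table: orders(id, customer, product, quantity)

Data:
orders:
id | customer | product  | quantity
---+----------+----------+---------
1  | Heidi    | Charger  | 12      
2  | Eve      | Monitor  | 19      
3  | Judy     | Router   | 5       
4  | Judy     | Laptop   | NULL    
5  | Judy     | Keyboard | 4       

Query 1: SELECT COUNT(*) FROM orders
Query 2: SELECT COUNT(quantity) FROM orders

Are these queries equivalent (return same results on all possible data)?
No, not equivalent

Query 1 returns: [(5,)]
Query 2 returns: [(4,)]

Reason: COUNT(*) includes NULLs, COUNT(column) excludes them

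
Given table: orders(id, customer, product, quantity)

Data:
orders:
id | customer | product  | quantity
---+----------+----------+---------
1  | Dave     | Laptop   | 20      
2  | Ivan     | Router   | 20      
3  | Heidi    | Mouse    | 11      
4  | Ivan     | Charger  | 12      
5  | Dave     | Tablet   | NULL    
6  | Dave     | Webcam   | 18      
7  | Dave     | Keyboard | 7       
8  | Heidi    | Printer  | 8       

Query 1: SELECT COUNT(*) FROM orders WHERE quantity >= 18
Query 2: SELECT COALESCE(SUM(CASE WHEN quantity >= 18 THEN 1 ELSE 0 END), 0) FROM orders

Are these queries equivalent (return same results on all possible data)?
Yes, equivalent

Both queries return: [(3,)]

Reason: COUNT with WHERE vs conditional SUM (COALESCE handles empty-table NULL)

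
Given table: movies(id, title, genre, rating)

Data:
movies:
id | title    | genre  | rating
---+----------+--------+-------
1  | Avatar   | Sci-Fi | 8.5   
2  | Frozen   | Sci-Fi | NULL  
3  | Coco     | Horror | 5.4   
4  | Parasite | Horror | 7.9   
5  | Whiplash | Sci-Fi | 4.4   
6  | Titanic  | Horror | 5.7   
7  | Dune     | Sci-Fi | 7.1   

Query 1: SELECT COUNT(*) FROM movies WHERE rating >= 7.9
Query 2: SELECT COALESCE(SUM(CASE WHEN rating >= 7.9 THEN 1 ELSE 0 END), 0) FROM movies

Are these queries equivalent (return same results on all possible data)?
Yes, equivalent

Both queries return: [(2,)]

Reason: COUNT with WHERE vs conditional SUM (COALESCE handles empty-table NULL)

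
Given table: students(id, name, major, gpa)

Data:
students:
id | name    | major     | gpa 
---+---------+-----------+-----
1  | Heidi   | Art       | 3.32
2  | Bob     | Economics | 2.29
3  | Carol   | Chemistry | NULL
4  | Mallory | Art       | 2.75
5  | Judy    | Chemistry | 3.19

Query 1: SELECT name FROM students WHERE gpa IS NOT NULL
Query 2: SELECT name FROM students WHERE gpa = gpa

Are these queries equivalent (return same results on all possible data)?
Yes, equivalent

Both queries return: [('Bob',), ('Heidi',), ('Judy',), ('Mallory',)]

Reason: IS NOT NULL vs self-equality (both exclude NULLs)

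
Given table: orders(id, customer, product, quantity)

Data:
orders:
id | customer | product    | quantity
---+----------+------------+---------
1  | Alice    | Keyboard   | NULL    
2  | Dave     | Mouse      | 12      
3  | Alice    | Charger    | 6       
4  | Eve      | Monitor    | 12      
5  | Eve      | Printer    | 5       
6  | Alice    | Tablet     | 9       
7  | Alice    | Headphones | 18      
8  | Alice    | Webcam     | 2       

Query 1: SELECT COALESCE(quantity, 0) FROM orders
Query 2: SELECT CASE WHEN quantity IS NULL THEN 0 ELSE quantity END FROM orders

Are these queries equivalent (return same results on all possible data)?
Yes, equivalent

Both queries return: [(0,), (2,), (5,), (6,), (9,), (12,), (12,), (18,)]

Reason: COALESCE vs CASE for NULL handling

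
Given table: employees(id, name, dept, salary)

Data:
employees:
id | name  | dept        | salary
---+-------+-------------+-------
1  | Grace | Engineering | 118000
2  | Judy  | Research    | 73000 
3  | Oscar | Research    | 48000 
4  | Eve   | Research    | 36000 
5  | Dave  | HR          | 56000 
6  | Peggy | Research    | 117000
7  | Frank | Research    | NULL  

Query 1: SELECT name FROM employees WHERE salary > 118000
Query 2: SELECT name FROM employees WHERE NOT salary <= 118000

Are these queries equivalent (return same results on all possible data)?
Yes, equivalent

Both queries return: []

Reason: Both filter salary > 118000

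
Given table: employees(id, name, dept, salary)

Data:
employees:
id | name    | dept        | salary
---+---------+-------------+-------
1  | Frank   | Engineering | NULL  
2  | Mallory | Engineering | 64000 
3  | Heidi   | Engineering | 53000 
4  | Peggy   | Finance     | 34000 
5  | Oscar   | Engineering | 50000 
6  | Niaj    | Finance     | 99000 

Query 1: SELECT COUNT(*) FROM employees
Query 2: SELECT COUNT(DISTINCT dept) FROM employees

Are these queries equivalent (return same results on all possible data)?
No, not equivalent

Query 1 returns: [(6,)]
Query 2 returns: [(2,)]

Reason: COUNT(*) counts rows, COUNT(DISTINCT dept) counts unique depts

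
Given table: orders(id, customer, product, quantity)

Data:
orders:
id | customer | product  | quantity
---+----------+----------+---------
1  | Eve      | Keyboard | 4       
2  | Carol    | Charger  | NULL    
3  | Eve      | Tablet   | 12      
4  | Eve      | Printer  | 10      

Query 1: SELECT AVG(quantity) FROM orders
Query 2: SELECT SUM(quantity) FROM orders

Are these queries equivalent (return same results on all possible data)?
No, not equivalent

Query 1 returns: [(8.666666666666666,)]
Query 2 returns: [(26,)]

Reason: AVG vs SUM give different aggregate values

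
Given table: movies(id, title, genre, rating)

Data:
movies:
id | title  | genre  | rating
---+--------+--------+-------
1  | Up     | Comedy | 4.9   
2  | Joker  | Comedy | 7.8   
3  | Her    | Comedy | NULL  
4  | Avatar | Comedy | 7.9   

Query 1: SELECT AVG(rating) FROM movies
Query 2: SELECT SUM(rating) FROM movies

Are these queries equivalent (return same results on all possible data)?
No, not equivalent

Query 1 returns: [(6.866666666666667,)]
Query 2 returns: [(20.6,)]

Reason: AVG vs SUM give different aggregate values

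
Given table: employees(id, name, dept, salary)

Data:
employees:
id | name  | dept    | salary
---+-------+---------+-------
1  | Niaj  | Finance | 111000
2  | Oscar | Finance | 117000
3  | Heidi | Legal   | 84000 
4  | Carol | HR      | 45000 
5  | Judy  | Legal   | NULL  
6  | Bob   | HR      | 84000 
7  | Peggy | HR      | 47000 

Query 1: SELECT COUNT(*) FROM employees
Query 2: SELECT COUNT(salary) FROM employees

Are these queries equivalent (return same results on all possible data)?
No, not equivalent

Query 1 returns: [(7,)]
Query 2 returns: [(6,)]

Reason: COUNT(*) includes NULLs, COUNT(column) excludes them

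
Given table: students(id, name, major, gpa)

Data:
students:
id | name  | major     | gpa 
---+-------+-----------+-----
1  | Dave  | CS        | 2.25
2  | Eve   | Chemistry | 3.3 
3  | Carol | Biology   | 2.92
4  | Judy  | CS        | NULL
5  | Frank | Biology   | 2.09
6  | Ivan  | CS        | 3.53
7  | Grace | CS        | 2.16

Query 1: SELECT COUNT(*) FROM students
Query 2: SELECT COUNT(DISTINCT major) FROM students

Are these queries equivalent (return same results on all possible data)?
No, not equivalent

Query 1 returns: [(7,)]
Query 2 returns: [(3,)]

Reason: COUNT(*) counts rows, COUNT(DISTINCT major) counts unique majors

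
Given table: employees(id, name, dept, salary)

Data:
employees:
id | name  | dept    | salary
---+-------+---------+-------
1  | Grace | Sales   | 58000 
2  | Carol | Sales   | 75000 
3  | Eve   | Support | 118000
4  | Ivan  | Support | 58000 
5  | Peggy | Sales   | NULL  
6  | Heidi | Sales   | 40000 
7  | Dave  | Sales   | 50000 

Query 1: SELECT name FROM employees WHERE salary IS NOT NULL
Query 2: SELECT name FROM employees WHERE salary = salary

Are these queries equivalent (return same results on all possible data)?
Yes, equivalent

Both queries return: [('Carol',), ('Dave',), ('Eve',), ('Grace',), ('Heidi',), ('Ivan',)]

Reason: IS NOT NULL vs self-equality (both exclude NULLs)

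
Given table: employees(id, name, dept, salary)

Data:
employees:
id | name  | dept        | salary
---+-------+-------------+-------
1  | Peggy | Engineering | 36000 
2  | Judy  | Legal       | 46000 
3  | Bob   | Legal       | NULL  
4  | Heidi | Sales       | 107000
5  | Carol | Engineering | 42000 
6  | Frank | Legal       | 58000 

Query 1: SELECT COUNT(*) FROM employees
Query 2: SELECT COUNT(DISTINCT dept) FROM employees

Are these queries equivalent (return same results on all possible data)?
No, not equivalent

Query 1 returns: [(6,)]
Query 2 returns: [(3,)]

Reason: COUNT(*) counts rows, COUNT(DISTINCT dept) counts unique depts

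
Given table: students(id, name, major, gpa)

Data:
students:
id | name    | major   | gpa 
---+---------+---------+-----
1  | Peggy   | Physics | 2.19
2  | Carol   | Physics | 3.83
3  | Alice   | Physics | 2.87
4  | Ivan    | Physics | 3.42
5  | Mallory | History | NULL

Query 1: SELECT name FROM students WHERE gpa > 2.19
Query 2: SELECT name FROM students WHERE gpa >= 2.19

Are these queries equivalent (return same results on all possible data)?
No, not equivalent

Query 1 returns: [('Carol',), ('Alice',), ('Ivan',)]
Query 2 returns: [('Peggy',), ('Carol',), ('Alice',), ('Ivan',)]

Reason: > vs >= gives different results when gpa = 2.19 exists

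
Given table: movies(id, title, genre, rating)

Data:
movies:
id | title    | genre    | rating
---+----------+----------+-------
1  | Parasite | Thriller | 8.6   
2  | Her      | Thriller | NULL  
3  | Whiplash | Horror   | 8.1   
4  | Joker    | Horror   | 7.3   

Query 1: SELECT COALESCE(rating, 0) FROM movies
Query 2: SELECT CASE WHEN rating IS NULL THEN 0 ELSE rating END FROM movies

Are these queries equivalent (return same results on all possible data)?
Yes, equivalent

Both queries return: [(0,), (7.3,), (8.1,), (8.6,)]

Reason: COALESCE vs CASE for NULL handling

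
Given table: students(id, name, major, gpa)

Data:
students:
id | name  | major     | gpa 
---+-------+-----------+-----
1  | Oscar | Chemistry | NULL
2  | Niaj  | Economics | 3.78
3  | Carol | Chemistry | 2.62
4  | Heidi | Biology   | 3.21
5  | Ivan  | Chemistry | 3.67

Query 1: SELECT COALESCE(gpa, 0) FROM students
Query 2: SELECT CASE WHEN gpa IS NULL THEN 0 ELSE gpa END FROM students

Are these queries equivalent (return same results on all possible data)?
Yes, equivalent

Both queries return: [(0,), (2.62,), (3.21,), (3.67,), (3.78,)]

Reason: COALESCE vs CASE for NULL handling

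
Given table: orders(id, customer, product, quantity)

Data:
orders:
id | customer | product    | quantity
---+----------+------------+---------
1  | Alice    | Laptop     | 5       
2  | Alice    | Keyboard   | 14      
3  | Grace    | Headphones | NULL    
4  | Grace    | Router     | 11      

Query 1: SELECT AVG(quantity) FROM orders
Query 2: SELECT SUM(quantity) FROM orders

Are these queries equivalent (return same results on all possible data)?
No, not equivalent

Query 1 returns: [(10.0,)]
Query 2 returns: [(30,)]

Reason: AVG vs SUM give different aggregate values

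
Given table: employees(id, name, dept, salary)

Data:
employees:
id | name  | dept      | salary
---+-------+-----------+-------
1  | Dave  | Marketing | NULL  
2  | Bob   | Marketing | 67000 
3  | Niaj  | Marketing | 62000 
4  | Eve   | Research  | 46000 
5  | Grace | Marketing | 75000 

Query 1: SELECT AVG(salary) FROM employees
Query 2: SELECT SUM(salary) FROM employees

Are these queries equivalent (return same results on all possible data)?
No, not equivalent

Query 1 returns: [(62500.0,)]
Query 2 returns: [(250000,)]

Reason: AVG vs SUM give different aggregate values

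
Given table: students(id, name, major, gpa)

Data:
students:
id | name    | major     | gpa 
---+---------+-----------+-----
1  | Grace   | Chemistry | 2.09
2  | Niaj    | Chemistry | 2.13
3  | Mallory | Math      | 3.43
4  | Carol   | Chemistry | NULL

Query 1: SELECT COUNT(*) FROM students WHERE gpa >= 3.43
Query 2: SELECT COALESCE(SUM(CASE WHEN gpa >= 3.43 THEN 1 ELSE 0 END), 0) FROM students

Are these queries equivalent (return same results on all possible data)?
Yes, equivalent

Both queries return: [(1,)]

Reason: COUNT with WHERE vs conditional SUM (COALESCE handles empty-table NULL)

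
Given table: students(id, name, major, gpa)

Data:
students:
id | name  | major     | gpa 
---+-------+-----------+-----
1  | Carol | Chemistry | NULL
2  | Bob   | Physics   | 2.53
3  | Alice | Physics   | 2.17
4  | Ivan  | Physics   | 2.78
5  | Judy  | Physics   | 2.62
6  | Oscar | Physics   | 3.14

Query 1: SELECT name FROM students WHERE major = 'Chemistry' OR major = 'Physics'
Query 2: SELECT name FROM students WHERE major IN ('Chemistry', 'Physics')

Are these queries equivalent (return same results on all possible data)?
Yes, equivalent

Both queries return: [('Alice',), ('Bob',), ('Carol',), ('Ivan',), ('Judy',), ('Oscar',)]

Reason: OR vs IN are equivalent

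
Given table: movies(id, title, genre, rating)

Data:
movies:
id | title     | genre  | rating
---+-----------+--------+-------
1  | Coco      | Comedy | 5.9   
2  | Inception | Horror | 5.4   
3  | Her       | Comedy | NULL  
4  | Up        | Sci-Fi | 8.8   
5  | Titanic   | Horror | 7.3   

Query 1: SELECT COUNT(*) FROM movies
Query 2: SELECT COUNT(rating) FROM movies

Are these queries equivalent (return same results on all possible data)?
No, not equivalent

Query 1 returns: [(5,)]
Query 2 returns: [(4,)]

Reason: COUNT(*) includes NULLs, COUNT(column) excludes them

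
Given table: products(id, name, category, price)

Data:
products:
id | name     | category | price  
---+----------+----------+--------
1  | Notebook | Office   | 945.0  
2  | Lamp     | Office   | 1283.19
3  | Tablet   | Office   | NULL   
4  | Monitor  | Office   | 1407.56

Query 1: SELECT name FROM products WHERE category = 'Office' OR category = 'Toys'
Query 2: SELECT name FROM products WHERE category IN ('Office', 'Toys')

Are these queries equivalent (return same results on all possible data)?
Yes, equivalent

Both queries return: [('Lamp',), ('Monitor',), ('Notebook',), ('Tablet',)]

Reason: OR vs IN are equivalent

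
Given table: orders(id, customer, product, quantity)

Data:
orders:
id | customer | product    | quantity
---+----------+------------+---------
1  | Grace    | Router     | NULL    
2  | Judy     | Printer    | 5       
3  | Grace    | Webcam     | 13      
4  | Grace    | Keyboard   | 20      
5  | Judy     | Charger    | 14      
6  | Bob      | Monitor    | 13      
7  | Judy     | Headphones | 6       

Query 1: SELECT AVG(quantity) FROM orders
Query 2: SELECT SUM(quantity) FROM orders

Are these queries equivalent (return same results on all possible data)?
No, not equivalent

Query 1 returns: [(11.833333333333334,)]
Query 2 returns: [(71,)]

Reason: AVG vs SUM give different aggregate values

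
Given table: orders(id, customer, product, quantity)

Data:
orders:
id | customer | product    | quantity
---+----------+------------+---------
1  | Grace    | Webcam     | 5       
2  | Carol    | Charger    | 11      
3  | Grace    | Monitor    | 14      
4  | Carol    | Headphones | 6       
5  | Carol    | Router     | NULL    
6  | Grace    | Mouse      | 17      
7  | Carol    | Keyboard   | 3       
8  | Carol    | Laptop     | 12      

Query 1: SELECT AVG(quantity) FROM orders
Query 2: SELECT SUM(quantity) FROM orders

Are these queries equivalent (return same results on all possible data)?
No, not equivalent

Query 1 returns: [(9.714285714285714,)]
Query 2 returns: [(68,)]

Reason: AVG vs SUM give different aggregate values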